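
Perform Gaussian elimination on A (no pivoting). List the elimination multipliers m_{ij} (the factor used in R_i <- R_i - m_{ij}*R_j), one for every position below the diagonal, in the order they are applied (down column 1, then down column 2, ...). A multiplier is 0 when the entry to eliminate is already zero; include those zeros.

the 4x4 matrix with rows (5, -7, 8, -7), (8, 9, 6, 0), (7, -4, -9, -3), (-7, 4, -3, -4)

multipliers: 8/5, 7/5, -7/5, 29/101, -29/101, -631/1843

Forward elimination:
R2 <- R2 - (8/5)*R1:  [     0  101/5  -34/5   56/5 ]
R3 <- R3 - (7/5)*R1:  [      0    29/5  -101/5    34/5 ]
R4 <- R4 - (-7/5)*R1:  [     0  -29/5   41/5  -69/5 ]
R3 <- R3 - (29/101)*R2:  [         0          0  -1843/101    362/101 ]
R4 <- R4 - (-29/101)*R2:  [         0          0    631/101  -1069/101 ]
R4 <- R4 - (-631/1843)*R3:  [           0            0            0  -17245/1843 ]
Multipliers (in order of application): m_{21} = 8/5, m_{31} = 7/5, m_{41} = -7/5, m_{32} = 29/101, m_{42} = -29/101, m_{43} = -631/1843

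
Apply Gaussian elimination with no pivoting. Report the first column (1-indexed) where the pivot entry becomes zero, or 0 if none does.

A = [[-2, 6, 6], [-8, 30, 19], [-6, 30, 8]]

first zero-pivot column = 3

Naive forward elimination:
R2 <- R2 - (4)*R1:  [  0   6  -5 ]
R3 <- R3 - (3)*R1:  [   0   12  -10 ]
R3 <- R3 - (2)*R2:  [ 0  0  0 ]
Matrix at this point:
[ -2  6   6 ]
[  0  6  -5 ]
[  0  0   0 ]
Pivot entry (3,3) in the last row is zero and there are no rows below to swap with -> zero pivot in column 3 (A is singular).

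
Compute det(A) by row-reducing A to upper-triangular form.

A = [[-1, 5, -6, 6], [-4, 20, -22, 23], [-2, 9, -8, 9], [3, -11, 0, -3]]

Forward elimination:
R2 <- R2 - (4)*R1:  [  0   0   2  -1 ]
R3 <- R3 - (2)*R1:  [  0  -1   4  -3 ]
R4 <- R4 - (-3)*R1:  [   0    4  -18   15 ]
R2 <-> R3   (pivot in column 2 was zero)
[ -1   5   -6   6 ]
[  0  -1    4  -3 ]
[  0   0    2  -1 ]
[  0   4  -18  15 ]
R4 <- R4 - (-4)*R2:  [  0   0  -2   3 ]
R4 <- R4 - (-1)*R3:  [ 0  0  0  2 ]
Upper-triangular form:
[ -1   5  -6   6 ]
[  0  -1   4  -3 ]
[  0   0   2  -1 ]
[  0   0   0   2 ]
det(A) = (-1)^1 * (-1) * (-1) * (2) * (2) = -4  (1 row swap -> sign -1)

det(A) = -4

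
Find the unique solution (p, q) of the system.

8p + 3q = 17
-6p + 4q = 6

(1, 3)

Forward elimination on [A|b]:
R2 <- R2 - (-3/4)*R1:  [    0  25/4  75/4 ]
Row echelon form:
[ 8     3  |    17 ]
[ 0  25/4  |  75/4 ]
Back-substitution:
q = (75/4) / (25/4) = 3
p = (17 - (3)*(3)) / 8 = 1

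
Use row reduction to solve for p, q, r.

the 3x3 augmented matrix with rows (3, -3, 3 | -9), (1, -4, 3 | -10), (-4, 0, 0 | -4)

(1, -1, -5)

Forward elimination on [A|b]:
R2 <- R2 - (1/3)*R1:  [  0  -3   2  -7 ]
R3 <- R3 - (-4/3)*R1:  [   0   -4    4  -16 ]
R3 <- R3 - (4/3)*R2:  [     0      0    4/3  -20/3 ]
Row echelon form:
[ 3  -3    3  |     -9 ]
[ 0  -3    2  |     -7 ]
[ 0   0  4/3  |  -20/3 ]
Back-substitution:
r = (-20/3) / (4/3) = -5
q = (-7 - (2)*(-5)) / -3 = -1
p = (-9 - (-3)*(-1) - (3)*(-5)) / 3 = 1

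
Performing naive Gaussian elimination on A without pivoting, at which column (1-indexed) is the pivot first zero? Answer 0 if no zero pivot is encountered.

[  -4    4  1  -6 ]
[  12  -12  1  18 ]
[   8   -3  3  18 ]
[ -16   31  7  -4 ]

Naive forward elimination:
R2 <- R2 - (-3)*R1:  [ 0  0  4  0 ]
R3 <- R3 - (-2)*R1:  [ 0  5  5  6 ]
R4 <- R4 - (4)*R1:  [  0  15   3  20 ]
Matrix at this point:
[ -4   4  1  -6 ]
[  0   0  4   0 ]
[  0   5  5   6 ]
[  0  15  3  20 ]
Pivot entry (2,2) is zero but row 3 has 5 in column 2 -> naive elimination stops; a row interchange (e.g. R2 <-> R3) would be required here.

first zero-pivot column = 2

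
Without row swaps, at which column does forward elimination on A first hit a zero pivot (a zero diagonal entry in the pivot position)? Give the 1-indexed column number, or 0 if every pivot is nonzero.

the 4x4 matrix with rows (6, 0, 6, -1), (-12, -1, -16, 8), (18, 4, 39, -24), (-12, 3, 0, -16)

Naive forward elimination:
R2 <- R2 - (-2)*R1:  [  0  -1  -4   6 ]
R3 <- R3 - (3)*R1:  [   0    4   21  -21 ]
R4 <- R4 - (-2)*R1:  [   0    3   12  -18 ]
R3 <- R3 - (-4)*R2:  [ 0  0  5  3 ]
R4 <- R4 - (-3)*R2:  [ 0  0  0  0 ]
Matrix at this point:
[ 6   0   6  -1 ]
[ 0  -1  -4   6 ]
[ 0   0   5   3 ]
[ 0   0   0   0 ]
Pivot entry (4,4) in the last row is zero and there are no rows below to swap with -> zero pivot in column 4 (A is singular).

first zero-pivot column = 4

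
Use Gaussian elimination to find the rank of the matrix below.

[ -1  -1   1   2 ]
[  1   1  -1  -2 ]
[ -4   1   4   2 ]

Row reduction:
R2 <- R2 - (-1)*R1:  [ 0  0  0  0 ]
R3 <- R3 - (4)*R1:  [  0   5   0  -6 ]
R2 <-> R3   (pivot in column 2 was zero)
[ -1  -1  1   2 ]
[  0   5  0  -6 ]
[  0   0  0   0 ]
Row echelon form:
[ -1  -1  1   2 ]
[  0   5  0  -6 ]
[  0   0  0   0 ]
Nonzero rows / pivot columns: 2

rank(A) = 2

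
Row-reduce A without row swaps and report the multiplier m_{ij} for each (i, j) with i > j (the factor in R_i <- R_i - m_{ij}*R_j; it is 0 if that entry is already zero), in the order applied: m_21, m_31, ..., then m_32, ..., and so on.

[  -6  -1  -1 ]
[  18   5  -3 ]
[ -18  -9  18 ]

Forward elimination:
R2 <- R2 - (-3)*R1:  [  0   2  -6 ]
R3 <- R3 - (3)*R1:  [  0  -6  21 ]
R3 <- R3 - (-3)*R2:  [ 0  0  3 ]
Multipliers (in order of application): m_{21} = -3, m_{31} = 3, m_{32} = -3

multipliers: -3, 3, -3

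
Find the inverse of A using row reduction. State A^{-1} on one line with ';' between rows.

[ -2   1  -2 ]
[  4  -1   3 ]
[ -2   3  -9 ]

Gauss-Jordan on [A | I]:
R1 <- (1/-2)*R1:  [    1  -1/2     1  |  -1/2     0     0 ]
R2 <- R2 - (4)*R1:  [  0   1  -1  |   2   1   0 ]
R3 <- R3 - (-2)*R1:  [  0   2  -7  |  -1   0   1 ]
R1 <- R1 - (-1/2)*R2:  [   1    0  1/2  |  1/2  1/2    0 ]
R3 <- R3 - (2)*R2:  [  0   0  -5  |  -5  -2   1 ]
R3 <- (1/-5)*R3:  [    0     0     1  |     1   2/5  -1/5 ]
R1 <- R1 - (1/2)*R3:  [    1     0     0  |     0  3/10  1/10 ]
R2 <- R2 - (-1)*R3:  [    0     1     0  |     3   7/5  -1/5 ]
Right block of [I | A^{-1}] is the inverse:
[ 0  3/10  1/10 ]
[ 3   7/5  -1/5 ]
[ 1   2/5  -1/5 ]

inverse = [0 3/10 1/10; 3 7/5 -1/5; 1 2/5 -1/5]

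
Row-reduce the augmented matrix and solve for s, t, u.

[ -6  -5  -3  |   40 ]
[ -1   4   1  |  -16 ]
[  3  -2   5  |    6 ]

Forward elimination on [A|b]:
R2 <- R2 - (1/6)*R1:  [     0   29/6    3/2  -68/3 ]
R3 <- R3 - (-1/2)*R1:  [    0  -9/2   7/2    26 ]
R3 <- R3 - (-27/29)*R2:  [      0       0  142/29  142/29 ]
Row echelon form:
[ -6    -5      -3  |      40 ]
[  0  29/6     3/2  |   -68/3 ]
[  0     0  142/29  |  142/29 ]
Back-substitution:
u = (142/29) / (142/29) = 1
t = (-68/3 - (3/2)*(1)) / (29/6) = -5
s = (40 - (-5)*(-5) - (-3)*(1)) / -6 = -3

(-3, -5, 1)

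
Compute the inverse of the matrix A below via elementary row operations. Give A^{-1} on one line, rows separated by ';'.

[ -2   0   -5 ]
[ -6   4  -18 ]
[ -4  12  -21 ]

inverse = [33/4 -15/4 5/4; -27/8 11/8 -3/8; -7/2 3/2 -1/2]

Gauss-Jordan on [A | I]:
R1 <- (1/-2)*R1:  [    1     0   5/2  |  -1/2     0     0 ]
R2 <- R2 - (-6)*R1:  [  0   4  -3  |  -3   1   0 ]
R3 <- R3 - (-4)*R1:  [   0   12  -11  |   -2    0    1 ]
R2 <- (1/4)*R2:  [    0     1  -3/4  |  -3/4   1/4     0 ]
R3 <- R3 - (12)*R2:  [  0   0  -2  |   7  -3   1 ]
R3 <- (1/-2)*R3:  [    0     0     1  |  -7/2   3/2  -1/2 ]
R1 <- R1 - (5/2)*R3:  [     1      0      0  |   33/4  -15/4    5/4 ]
R2 <- R2 - (-3/4)*R3:  [     0      1      0  |  -27/8   11/8   -3/8 ]
Right block of [I | A^{-1}] is the inverse:
[  33/4  -15/4   5/4 ]
[ -27/8   11/8  -3/8 ]
[  -7/2    3/2  -1/2 ]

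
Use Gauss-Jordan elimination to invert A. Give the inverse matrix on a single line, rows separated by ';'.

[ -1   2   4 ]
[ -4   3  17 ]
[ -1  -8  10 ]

Gauss-Jordan on [A | I]:
R1 <- (1/-1)*R1:  [  1  -2  -4  |  -1   0   0 ]
R2 <- R2 - (-4)*R1:  [  0  -5   1  |  -4   1   0 ]
R3 <- R3 - (-1)*R1:  [   0  -10    6  |   -1    0    1 ]
R2 <- (1/-5)*R2:  [    0     1  -1/5  |   4/5  -1/5     0 ]
R1 <- R1 - (-2)*R2:  [     1      0  -22/5  |    3/5   -2/5      0 ]
R3 <- R3 - (-10)*R2:  [  0   0   4  |   7  -2   1 ]
R3 <- (1/4)*R3:  [    0     0     1  |   7/4  -1/2   1/4 ]
R1 <- R1 - (-22/5)*R3:  [     1      0      0  |  83/10  -13/5  11/10 ]
R2 <- R2 - (-1/5)*R3:  [     0      1      0  |  23/20  -3/10   1/20 ]
Right block of [I | A^{-1}] is the inverse:
[ 83/10  -13/5  11/10 ]
[ 23/20  -3/10   1/20 ]
[   7/4   -1/2    1/4 ]

inverse = [83/10 -13/5 11/10; 23/20 -3/10 1/20; 7/4 -1/2 1/4]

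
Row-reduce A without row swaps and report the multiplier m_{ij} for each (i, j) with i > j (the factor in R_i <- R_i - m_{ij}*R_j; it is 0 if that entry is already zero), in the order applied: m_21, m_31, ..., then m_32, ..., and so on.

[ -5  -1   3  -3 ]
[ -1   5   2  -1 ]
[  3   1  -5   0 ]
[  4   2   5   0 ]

Forward elimination:
R2 <- R2 - (1/5)*R1:  [    0  26/5   7/5  -2/5 ]
R3 <- R3 - (-3/5)*R1:  [     0    2/5  -16/5   -9/5 ]
R4 <- R4 - (-4/5)*R1:  [     0    6/5   37/5  -12/5 ]
R3 <- R3 - (1/13)*R2:  [      0       0  -43/13  -23/13 ]
R4 <- R4 - (3/13)*R2:  [      0       0   92/13  -30/13 ]
R4 <- R4 - (-92/43)*R3:  [       0        0        0  -262/43 ]
Multipliers (in order of application): m_{21} = 1/5, m_{31} = -3/5, m_{41} = -4/5, m_{32} = 1/13, m_{42} = 3/13, m_{43} = -92/43

multipliers: 1/5, -3/5, -4/5, 1/13, 3/13, -92/43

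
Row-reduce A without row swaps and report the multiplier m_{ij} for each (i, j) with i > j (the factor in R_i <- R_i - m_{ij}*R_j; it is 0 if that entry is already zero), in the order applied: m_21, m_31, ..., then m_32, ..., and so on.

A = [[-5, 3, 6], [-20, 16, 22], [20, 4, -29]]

Forward elimination:
R2 <- R2 - (4)*R1:  [  0   4  -2 ]
R3 <- R3 - (-4)*R1:  [  0  16  -5 ]
R3 <- R3 - (4)*R2:  [ 0  0  3 ]
Multipliers (in order of application): m_{21} = 4, m_{31} = -4, m_{32} = 4

multipliers: 4, -4, 4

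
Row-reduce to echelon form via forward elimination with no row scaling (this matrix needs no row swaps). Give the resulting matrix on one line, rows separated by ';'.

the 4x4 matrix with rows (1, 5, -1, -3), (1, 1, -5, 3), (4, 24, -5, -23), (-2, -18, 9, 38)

Forward elimination:
R2 <- R2 - (1)*R1:  [  0  -4  -4   6 ]
R3 <- R3 - (4)*R1:  [   0    4   -1  -11 ]
R4 <- R4 - (-2)*R1:  [  0  -8   7  32 ]
R3 <- R3 - (-1)*R2:  [  0   0  -5  -5 ]
R4 <- R4 - (2)*R2:  [  0   0  15  20 ]
R4 <- R4 - (-3)*R3:  [ 0  0  0  5 ]
Row echelon form:
[ 1   5  -1  -3 ]
[ 0  -4  -4   6 ]
[ 0   0  -5  -5 ]
[ 0   0   0   5 ]

REF = [1 5 -1 -3; 0 -4 -4 6; 0 0 -5 -5; 0 0 0 5]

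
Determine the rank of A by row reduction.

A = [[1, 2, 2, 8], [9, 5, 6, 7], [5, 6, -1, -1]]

Row reduction:
R2 <- R2 - (9)*R1:  [   0  -13  -12  -65 ]
R3 <- R3 - (5)*R1:  [   0   -4  -11  -41 ]
R3 <- R3 - (4/13)*R2:  [      0       0  -95/13     -21 ]
Row echelon form:
[ 1    2       2    8 ]
[ 0  -13     -12  -65 ]
[ 0    0  -95/13  -21 ]
Nonzero rows / pivot columns: 3

rank(A) = 3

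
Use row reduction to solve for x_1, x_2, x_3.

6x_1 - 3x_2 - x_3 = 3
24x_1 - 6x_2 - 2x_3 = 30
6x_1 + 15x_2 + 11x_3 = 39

Forward elimination on [A|b]:
R2 <- R2 - (4)*R1:  [  0   6   2  18 ]
R3 <- R3 - (1)*R1:  [  0  18  12  36 ]
R3 <- R3 - (3)*R2:  [   0    0    6  -18 ]
Row echelon form:
[ 6  -3  -1  |    3 ]
[ 0   6   2  |   18 ]
[ 0   0   6  |  -18 ]
Back-substitution:
x_3 = (-18) / 6 = -3
x_2 = (18 - (2)*(-3)) / 6 = 4
x_1 = (3 - (-3)*(4) - (-1)*(-3)) / 6 = 2

(2, 4, -3)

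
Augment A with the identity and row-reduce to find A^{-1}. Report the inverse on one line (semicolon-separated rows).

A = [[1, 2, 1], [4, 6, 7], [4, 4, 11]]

Gauss-Jordan on [A | I]:
R2 <- R2 - (4)*R1:  [  0  -2   3  |  -4   1   0 ]
R3 <- R3 - (4)*R1:  [  0  -4   7  |  -4   0   1 ]
R2 <- (1/-2)*R2:  [    0     1  -3/2  |     2  -1/2     0 ]
R1 <- R1 - (2)*R2:  [  1   0   4  |  -3   1   0 ]
R3 <- R3 - (-4)*R2:  [  0   0   1  |   4  -2   1 ]
R1 <- R1 - (4)*R3:  [   1    0    0  |  -19    9   -4 ]
R2 <- R2 - (-3/2)*R3:  [    0     1     0  |     8  -7/2   3/2 ]
Right block of [I | A^{-1}] is the inverse:
[ -19     9   -4 ]
[   8  -7/2  3/2 ]
[   4    -2    1 ]

inverse = [-19 9 -4; 8 -7/2 3/2; 4 -2 1]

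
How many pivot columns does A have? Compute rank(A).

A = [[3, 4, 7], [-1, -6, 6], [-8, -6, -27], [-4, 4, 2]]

rank(A) = 3

Row reduction:
R2 <- R2 - (-1/3)*R1:  [     0  -14/3   25/3 ]
R3 <- R3 - (-8/3)*R1:  [     0   14/3  -25/3 ]
R4 <- R4 - (-4/3)*R1:  [    0  28/3  34/3 ]
R3 <- R3 - (-1)*R2:  [ 0  0  0 ]
R4 <- R4 - (-2)*R2:  [  0   0  28 ]
R3 <-> R4   (pivot in column 3 was zero)
[ 3      4     7 ]
[ 0  -14/3  25/3 ]
[ 0      0    28 ]
[ 0      0     0 ]
Row echelon form:
[ 3      4     7 ]
[ 0  -14/3  25/3 ]
[ 0      0    28 ]
[ 0      0     0 ]
Nonzero rows / pivot columns: 3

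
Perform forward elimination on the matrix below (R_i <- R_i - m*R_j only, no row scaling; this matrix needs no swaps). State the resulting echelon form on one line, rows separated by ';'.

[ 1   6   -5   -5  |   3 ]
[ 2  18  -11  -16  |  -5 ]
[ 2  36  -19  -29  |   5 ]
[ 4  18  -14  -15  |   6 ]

Forward elimination:
R2 <- R2 - (2)*R1:  [   0    6   -1   -6  -11 ]
R3 <- R3 - (2)*R1:  [   0   24   -9  -19   -1 ]
R4 <- R4 - (4)*R1:  [  0  -6   6   5  -6 ]
R3 <- R3 - (4)*R2:  [  0   0  -5   5  43 ]
R4 <- R4 - (-1)*R2:  [   0    0    5   -1  -17 ]
R4 <- R4 - (-1)*R3:  [  0   0   0   4  26 ]
Row echelon form:
[ 1  6  -5  -5  |    3 ]
[ 0  6  -1  -6  |  -11 ]
[ 0  0  -5   5  |   43 ]
[ 0  0   0   4  |   26 ]

REF = [1 6 -5 -5 3; 0 6 -1 -6 -11; 0 0 -5 5 43; 0 0 0 4 26]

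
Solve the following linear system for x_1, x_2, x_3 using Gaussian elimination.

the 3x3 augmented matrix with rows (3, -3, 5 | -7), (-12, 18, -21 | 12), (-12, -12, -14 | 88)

(-2, -3, -2)

Forward elimination on [A|b]:
R2 <- R2 - (-4)*R1:  [   0    6   -1  -16 ]
R3 <- R3 - (-4)*R1:  [   0  -24    6   60 ]
R3 <- R3 - (-4)*R2:  [  0   0   2  -4 ]
Row echelon form:
[ 3  -3   5  |   -7 ]
[ 0   6  -1  |  -16 ]
[ 0   0   2  |   -4 ]
Back-substitution:
x_3 = (-4) / 2 = -2
x_2 = (-16 - (-1)*(-2)) / 6 = -3
x_1 = (-7 - (-3)*(-3) - (5)*(-2)) / 3 = -2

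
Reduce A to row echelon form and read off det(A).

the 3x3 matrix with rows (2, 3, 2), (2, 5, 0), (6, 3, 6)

Forward elimination:
R2 <- R2 - (1)*R1:  [  0   2  -2 ]
R3 <- R3 - (3)*R1:  [  0  -6   0 ]
R3 <- R3 - (-3)*R2:  [  0   0  -6 ]
Upper-triangular form:
[ 2  3   2 ]
[ 0  2  -2 ]
[ 0  0  -6 ]
det(A) = (-1)^0 * (2) * (2) * (-6) = -24  (0 row swaps -> sign +1)

det(A) = -24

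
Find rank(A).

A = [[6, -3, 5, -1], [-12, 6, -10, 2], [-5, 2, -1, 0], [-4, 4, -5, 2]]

rank(A) = 3

Row reduction:
R2 <- R2 - (-2)*R1:  [ 0  0  0  0 ]
R3 <- R3 - (-5/6)*R1:  [    0  -1/2  19/6  -5/6 ]
R4 <- R4 - (-2/3)*R1:  [    0     2  -5/3   4/3 ]
R2 <-> R3   (pivot in column 2 was zero)
[ 6    -3     5    -1 ]
[ 0  -1/2  19/6  -5/6 ]
[ 0     0     0     0 ]
[ 0     2  -5/3   4/3 ]
R4 <- R4 - (-4)*R2:  [  0   0  11  -2 ]
R3 <-> R4   (pivot in column 3 was zero)
[ 6    -3     5    -1 ]
[ 0  -1/2  19/6  -5/6 ]
[ 0     0    11    -2 ]
[ 0     0     0     0 ]
Row echelon form:
[ 6    -3     5    -1 ]
[ 0  -1/2  19/6  -5/6 ]
[ 0     0    11    -2 ]
[ 0     0     0     0 ]
Nonzero rows / pivot columns: 3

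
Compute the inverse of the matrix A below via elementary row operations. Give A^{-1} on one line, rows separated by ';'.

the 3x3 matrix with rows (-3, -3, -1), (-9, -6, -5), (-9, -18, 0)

Gauss-Jordan on [A | I]:
R1 <- (1/-3)*R1:  [    1     1   1/3  |  -1/3     0     0 ]
R2 <- R2 - (-9)*R1:  [  0   3  -2  |  -3   1   0 ]
R3 <- R3 - (-9)*R1:  [  0  -9   3  |  -3   0   1 ]
R2 <- (1/3)*R2:  [    0     1  -2/3  |    -1   1/3     0 ]
R1 <- R1 - (1)*R2:  [    1     0     1  |   2/3  -1/3     0 ]
R3 <- R3 - (-9)*R2:  [   0    0   -3  |  -12    3    1 ]
R3 <- (1/-3)*R3:  [    0     0     1  |     4    -1  -1/3 ]
R1 <- R1 - (1)*R3:  [     1      0      0  |  -10/3    2/3    1/3 ]
R2 <- R2 - (-2/3)*R3:  [    0     1     0  |   5/3  -1/3  -2/9 ]
Right block of [I | A^{-1}] is the inverse:
[ -10/3   2/3   1/3 ]
[   5/3  -1/3  -2/9 ]
[     4    -1  -1/3 ]

inverse = [-10/3 2/3 1/3; 5/3 -1/3 -2/9; 4 -1 -1/3]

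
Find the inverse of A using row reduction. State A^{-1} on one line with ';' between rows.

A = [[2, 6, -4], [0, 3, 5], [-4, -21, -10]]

inverse = [-25/6 -8 -7/3; 10/9 2 5/9; -2/3 -1 -1/3]

Gauss-Jordan on [A | I]:
R1 <- (1/2)*R1:  [   1    3   -2  |  1/2    0    0 ]
R3 <- R3 - (-4)*R1:  [   0   -9  -18  |    2    0    1 ]
R2 <- (1/3)*R2:  [   0    1  5/3  |    0  1/3    0 ]
R1 <- R1 - (3)*R2:  [   1    0   -7  |  1/2   -1    0 ]
R3 <- R3 - (-9)*R2:  [  0   0  -3  |   2   3   1 ]
R3 <- (1/-3)*R3:  [    0     0     1  |  -2/3    -1  -1/3 ]
R1 <- R1 - (-7)*R3:  [     1      0      0  |  -25/6     -8   -7/3 ]
R2 <- R2 - (5/3)*R3:  [    0     1     0  |  10/9     2   5/9 ]
Right block of [I | A^{-1}] is the inverse:
[ -25/6  -8  -7/3 ]
[  10/9   2   5/9 ]
[  -2/3  -1  -1/3 ]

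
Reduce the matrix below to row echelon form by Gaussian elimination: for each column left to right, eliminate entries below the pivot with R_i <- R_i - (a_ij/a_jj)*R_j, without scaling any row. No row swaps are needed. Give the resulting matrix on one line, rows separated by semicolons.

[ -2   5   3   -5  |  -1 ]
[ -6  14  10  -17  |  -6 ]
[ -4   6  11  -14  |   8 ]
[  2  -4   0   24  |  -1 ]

REF = [-2 5 3 -5 -1; 0 -1 1 -2 -3; 0 0 1 4 22; 0 0 0 1 -93]

Forward elimination:
R2 <- R2 - (3)*R1:  [  0  -1   1  -2  -3 ]
R3 <- R3 - (2)*R1:  [  0  -4   5  -4  10 ]
R4 <- R4 - (-1)*R1:  [  0   1   3  19  -2 ]
R3 <- R3 - (4)*R2:  [  0   0   1   4  22 ]
R4 <- R4 - (-1)*R2:  [  0   0   4  17  -5 ]
R4 <- R4 - (4)*R3:  [   0    0    0    1  -93 ]
Row echelon form:
[ -2   5  3  -5  |   -1 ]
[  0  -1  1  -2  |   -3 ]
[  0   0  1   4  |   22 ]
[  0   0  0   1  |  -93 ]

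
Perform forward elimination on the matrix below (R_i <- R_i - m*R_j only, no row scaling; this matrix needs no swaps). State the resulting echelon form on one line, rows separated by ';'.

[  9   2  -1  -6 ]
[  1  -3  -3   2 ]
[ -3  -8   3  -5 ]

REF = [9 2 -1 -6; 0 -29/9 -26/9 8/3; 0 0 268/29 -379/29]

Forward elimination:
R2 <- R2 - (1/9)*R1:  [     0  -29/9  -26/9    8/3 ]
R3 <- R3 - (-1/3)*R1:  [     0  -22/3    8/3     -7 ]
R3 <- R3 - (66/29)*R2:  [       0        0   268/29  -379/29 ]
Row echelon form:
[ 9      2      -1       -6 ]
[ 0  -29/9   -26/9      8/3 ]
[ 0      0  268/29  -379/29 ]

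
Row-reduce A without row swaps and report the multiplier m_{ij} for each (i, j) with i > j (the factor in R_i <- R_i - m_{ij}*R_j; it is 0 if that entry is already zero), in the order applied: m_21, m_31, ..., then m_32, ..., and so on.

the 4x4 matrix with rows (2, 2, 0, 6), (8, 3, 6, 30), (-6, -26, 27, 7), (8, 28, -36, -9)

multipliers: 4, -3, 4, 4, -4, -4

Forward elimination:
R2 <- R2 - (4)*R1:  [  0  -5   6   6 ]
R3 <- R3 - (-3)*R1:  [   0  -20   27   25 ]
R4 <- R4 - (4)*R1:  [   0   20  -36  -33 ]
R3 <- R3 - (4)*R2:  [ 0  0  3  1 ]
R4 <- R4 - (-4)*R2:  [   0    0  -12   -9 ]
R4 <- R4 - (-4)*R3:  [  0   0   0  -5 ]
Multipliers (in order of application): m_{21} = 4, m_{31} = -3, m_{41} = 4, m_{32} = 4, m_{42} = -4, m_{43} = -4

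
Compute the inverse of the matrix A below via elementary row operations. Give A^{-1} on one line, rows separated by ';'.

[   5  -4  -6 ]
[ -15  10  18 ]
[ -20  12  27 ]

Gauss-Jordan on [A | I]:
R1 <- (1/5)*R1:  [    1  -4/5  -6/5  |   1/5     0     0 ]
R2 <- R2 - (-15)*R1:  [  0  -2   0  |   3   1   0 ]
R3 <- R3 - (-20)*R1:  [  0  -4   3  |   4   0   1 ]
R2 <- (1/-2)*R2:  [    0     1     0  |  -3/2  -1/2     0 ]
R1 <- R1 - (-4/5)*R2:  [    1     0  -6/5  |    -1  -2/5     0 ]
R3 <- R3 - (-4)*R2:  [  0   0   3  |  -2  -2   1 ]
R3 <- (1/3)*R3:  [    0     0     1  |  -2/3  -2/3   1/3 ]
R1 <- R1 - (-6/5)*R3:  [    1     0     0  |  -9/5  -6/5   2/5 ]
Right block of [I | A^{-1}] is the inverse:
[ -9/5  -6/5  2/5 ]
[ -3/2  -1/2    0 ]
[ -2/3  -2/3  1/3 ]

inverse = [-9/5 -6/5 2/5; -3/2 -1/2 0; -2/3 -2/3 1/3]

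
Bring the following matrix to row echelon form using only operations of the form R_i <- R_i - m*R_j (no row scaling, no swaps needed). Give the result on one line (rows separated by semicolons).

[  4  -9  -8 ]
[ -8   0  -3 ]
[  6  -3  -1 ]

Forward elimination:
R2 <- R2 - (-2)*R1:  [   0  -18  -19 ]
R3 <- R3 - (3/2)*R1:  [    0  21/2    11 ]
R3 <- R3 - (-7/12)*R2:  [     0      0  -1/12 ]
Row echelon form:
[ 4   -9     -8 ]
[ 0  -18    -19 ]
[ 0    0  -1/12 ]

REF = [4 -9 -8; 0 -18 -19; 0 0 -1/12]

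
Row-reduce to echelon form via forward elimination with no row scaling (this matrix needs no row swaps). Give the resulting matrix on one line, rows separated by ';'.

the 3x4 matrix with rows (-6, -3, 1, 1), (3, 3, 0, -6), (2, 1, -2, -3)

REF = [-6 -3 1 1; 0 3/2 1/2 -11/2; 0 0 -5/3 -8/3]

Forward elimination:
R2 <- R2 - (-1/2)*R1:  [     0    3/2    1/2  -11/2 ]
R3 <- R3 - (-1/3)*R1:  [    0     0  -5/3  -8/3 ]
Row echelon form:
[ -6   -3     1      1 ]
[  0  3/2   1/2  -11/2 ]
[  0    0  -5/3   -8/3 ]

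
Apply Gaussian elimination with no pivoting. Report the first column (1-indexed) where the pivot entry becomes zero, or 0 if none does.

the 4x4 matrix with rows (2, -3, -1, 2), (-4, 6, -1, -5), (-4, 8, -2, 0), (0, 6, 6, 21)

Naive forward elimination:
R2 <- R2 - (-2)*R1:  [  0   0  -3  -1 ]
R3 <- R3 - (-2)*R1:  [  0   2  -4   4 ]
Matrix at this point:
[ 2  -3  -1   2 ]
[ 0   0  -3  -1 ]
[ 0   2  -4   4 ]
[ 0   6   6  21 ]
Pivot entry (2,2) is zero but row 3 has 2 in column 2 -> naive elimination stops; a row interchange (e.g. R2 <-> R3) would be required here.

first zero-pivot column = 2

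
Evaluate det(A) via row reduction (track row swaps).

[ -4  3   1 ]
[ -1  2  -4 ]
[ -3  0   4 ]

Forward elimination:
R2 <- R2 - (1/4)*R1:  [     0    5/4  -17/4 ]
R3 <- R3 - (3/4)*R1:  [    0  -9/4  13/4 ]
R3 <- R3 - (-9/5)*R2:  [     0      0  -22/5 ]
Upper-triangular form:
[ -4    3      1 ]
[  0  5/4  -17/4 ]
[  0    0  -22/5 ]
det(A) = (-1)^0 * (-4) * (5/4) * (-22/5) = 22  (0 row swaps -> sign +1)

det(A) = 22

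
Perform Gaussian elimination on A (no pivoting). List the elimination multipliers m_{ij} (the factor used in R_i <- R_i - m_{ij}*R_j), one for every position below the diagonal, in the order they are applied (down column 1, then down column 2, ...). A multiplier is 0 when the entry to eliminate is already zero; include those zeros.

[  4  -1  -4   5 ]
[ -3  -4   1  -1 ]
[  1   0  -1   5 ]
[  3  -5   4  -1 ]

multipliers: -3/4, 1/4, 3/4, -1/19, 17/19, -167/2

Forward elimination:
R2 <- R2 - (-3/4)*R1:  [     0  -19/4     -2   11/4 ]
R3 <- R3 - (1/4)*R1:  [    0   1/4     0  15/4 ]
R4 <- R4 - (3/4)*R1:  [     0  -17/4      7  -19/4 ]
R3 <- R3 - (-1/19)*R2:  [     0      0  -2/19  74/19 ]
R4 <- R4 - (17/19)*R2:  [       0        0   167/19  -137/19 ]
R4 <- R4 - (-167/2)*R3:  [   0    0    0  318 ]
Multipliers (in order of application): m_{21} = -3/4, m_{31} = 1/4, m_{41} = 3/4, m_{32} = -1/19, m_{42} = 17/19, m_{43} = -167/2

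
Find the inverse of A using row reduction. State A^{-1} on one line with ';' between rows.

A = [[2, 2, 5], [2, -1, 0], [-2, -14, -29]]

inverse = [29/24 -1/2 5/24; 29/12 -2 5/12; -5/4 1 -1/4]

Gauss-Jordan on [A | I]:
R1 <- (1/2)*R1:  [   1    1  5/2  |  1/2    0    0 ]
R2 <- R2 - (2)*R1:  [  0  -3  -5  |  -1   1   0 ]
R3 <- R3 - (-2)*R1:  [   0  -12  -24  |    1    0    1 ]
R2 <- (1/-3)*R2:  [    0     1   5/3  |   1/3  -1/3     0 ]
R1 <- R1 - (1)*R2:  [   1    0  5/6  |  1/6  1/3    0 ]
R3 <- R3 - (-12)*R2:  [  0   0  -4  |   5  -4   1 ]
R3 <- (1/-4)*R3:  [    0     0     1  |  -5/4     1  -1/4 ]
R1 <- R1 - (5/6)*R3:  [     1      0      0  |  29/24   -1/2   5/24 ]
R2 <- R2 - (5/3)*R3:  [     0      1      0  |  29/12     -2   5/12 ]
Right block of [I | A^{-1}] is the inverse:
[ 29/24  -1/2  5/24 ]
[ 29/12    -2  5/12 ]
[  -5/4     1  -1/4 ]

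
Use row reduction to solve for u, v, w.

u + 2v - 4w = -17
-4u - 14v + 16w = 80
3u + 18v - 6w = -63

(-5, -2, 2)

Forward elimination on [A|b]:
R2 <- R2 - (-4)*R1:  [  0  -6   0  12 ]
R3 <- R3 - (3)*R1:  [   0   12    6  -12 ]
R3 <- R3 - (-2)*R2:  [  0   0   6  12 ]
Row echelon form:
[ 1   2  -4  |  -17 ]
[ 0  -6   0  |   12 ]
[ 0   0   6  |   12 ]
Back-substitution:
w = (12) / 6 = 2
v = (12) / -6 = -2
u = (-17 - (2)*(-2) - (-4)*(2)) / 1 = -5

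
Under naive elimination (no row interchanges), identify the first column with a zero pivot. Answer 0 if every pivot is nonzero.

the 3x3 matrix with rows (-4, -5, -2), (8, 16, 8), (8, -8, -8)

Naive forward elimination:
R2 <- R2 - (-2)*R1:  [ 0  6  4 ]
R3 <- R3 - (-2)*R1:  [   0  -18  -12 ]
R3 <- R3 - (-3)*R2:  [ 0  0  0 ]
Matrix at this point:
[ -4  -5  -2 ]
[  0   6   4 ]
[  0   0   0 ]
Pivot entry (3,3) in the last row is zero and there are no rows below to swap with -> zero pivot in column 3 (A is singular).

first zero-pivot column = 3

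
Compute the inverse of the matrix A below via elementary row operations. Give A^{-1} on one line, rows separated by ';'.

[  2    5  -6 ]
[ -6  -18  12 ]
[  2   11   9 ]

Gauss-Jordan on [A | I]:
R1 <- (1/2)*R1:  [   1  5/2   -3  |  1/2    0    0 ]
R2 <- R2 - (-6)*R1:  [  0  -3  -6  |   3   1   0 ]
R3 <- R3 - (2)*R1:  [  0   6  15  |  -1   0   1 ]
R2 <- (1/-3)*R2:  [    0     1     2  |    -1  -1/3     0 ]
R1 <- R1 - (5/2)*R2:  [   1    0   -8  |    3  5/6    0 ]
R3 <- R3 - (6)*R2:  [ 0  0  3  |  5  2  1 ]
R3 <- (1/3)*R3:  [   0    0    1  |  5/3  2/3  1/3 ]
R1 <- R1 - (-8)*R3:  [    1     0     0  |  49/3  37/6   8/3 ]
R2 <- R2 - (2)*R3:  [     0      1      0  |  -13/3   -5/3   -2/3 ]
Right block of [I | A^{-1}] is the inverse:
[  49/3  37/6   8/3 ]
[ -13/3  -5/3  -2/3 ]
[   5/3   2/3   1/3 ]

inverse = [49/3 37/6 8/3; -13/3 -5/3 -2/3; 5/3 2/3 1/3]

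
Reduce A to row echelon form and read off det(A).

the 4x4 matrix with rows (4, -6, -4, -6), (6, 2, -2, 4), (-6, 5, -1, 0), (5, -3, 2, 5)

Forward elimination:
R2 <- R2 - (3/2)*R1:  [  0  11   4  13 ]
R3 <- R3 - (-3/2)*R1:  [  0  -4  -7  -9 ]
R4 <- R4 - (5/4)*R1:  [    0   9/2     7  25/2 ]
R3 <- R3 - (-4/11)*R2:  [      0       0  -61/11  -47/11 ]
R4 <- R4 - (9/22)*R2:  [     0      0  59/11  79/11 ]
R4 <- R4 - (-59/61)*R3:  [      0       0       0  186/61 ]
Upper-triangular form:
[ 4  -6      -4      -6 ]
[ 0  11       4      13 ]
[ 0   0  -61/11  -47/11 ]
[ 0   0       0  186/61 ]
det(A) = (-1)^0 * (4) * (11) * (-61/11) * (186/61) = -744  (0 row swaps -> sign +1)

det(A) = -744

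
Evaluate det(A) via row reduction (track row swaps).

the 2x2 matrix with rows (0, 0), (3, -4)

det(A) = 0

Forward elimination:
R1 <-> R2   (pivot in column 1 was zero)
[ 3  -4 ]
[ 0   0 ]
Upper-triangular form:
[ 3  -4 ]
[ 0   0 ]
det(A) = (-1)^1 * (3) * (0) = 0  (1 row swap -> sign -1)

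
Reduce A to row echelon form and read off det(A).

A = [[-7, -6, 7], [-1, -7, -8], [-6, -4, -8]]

Forward elimination:
R2 <- R2 - (1/7)*R1:  [     0  -43/7     -9 ]
R3 <- R3 - (6/7)*R1:  [   0  8/7  -14 ]
R3 <- R3 - (-8/43)*R2:  [       0        0  -674/43 ]
Upper-triangular form:
[ -7     -6        7 ]
[  0  -43/7       -9 ]
[  0      0  -674/43 ]
det(A) = (-1)^0 * (-7) * (-43/7) * (-674/43) = -674  (0 row swaps -> sign +1)

det(A) = -674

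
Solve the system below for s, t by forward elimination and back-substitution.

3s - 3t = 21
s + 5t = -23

(2, -5)

Forward elimination on [A|b]:
R2 <- R2 - (1/3)*R1:  [   0    6  -30 ]
Row echelon form:
[ 3  -3  |   21 ]
[ 0   6  |  -30 ]
Back-substitution:
t = (-30) / 6 = -5
s = (21 - (-3)*(-5)) / 3 = 2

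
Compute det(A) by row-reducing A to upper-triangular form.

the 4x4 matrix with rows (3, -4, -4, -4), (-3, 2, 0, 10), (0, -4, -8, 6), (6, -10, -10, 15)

Forward elimination:
R2 <- R2 - (-1)*R1:  [  0  -2  -4   6 ]
R4 <- R4 - (2)*R1:  [  0  -2  -2  23 ]
R3 <- R3 - (2)*R2:  [  0   0   0  -6 ]
R4 <- R4 - (1)*R2:  [  0   0   2  17 ]
R3 <-> R4   (pivot in column 3 was zero)
[ 3  -4  -4  -4 ]
[ 0  -2  -4   6 ]
[ 0   0   2  17 ]
[ 0   0   0  -6 ]
Upper-triangular form:
[ 3  -4  -4  -4 ]
[ 0  -2  -4   6 ]
[ 0   0   2  17 ]
[ 0   0   0  -6 ]
det(A) = (-1)^1 * (3) * (-2) * (2) * (-6) = -72  (1 row swap -> sign -1)

det(A) = -72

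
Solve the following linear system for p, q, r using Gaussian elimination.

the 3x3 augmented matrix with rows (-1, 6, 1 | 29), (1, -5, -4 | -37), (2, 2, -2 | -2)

Forward elimination on [A|b]:
R2 <- R2 - (-1)*R1:  [  0   1  -3  -8 ]
R3 <- R3 - (-2)*R1:  [  0  14   0  56 ]
R3 <- R3 - (14)*R2:  [   0    0   42  168 ]
Row echelon form:
[ -1  6   1  |   29 ]
[  0  1  -3  |   -8 ]
[  0  0  42  |  168 ]
Back-substitution:
r = (168) / 42 = 4
q = (-8 - (-3)*(4)) / 1 = 4
p = (29 - (6)*(4) - (1)*(4)) / -1 = -1

(-1, 4, 4)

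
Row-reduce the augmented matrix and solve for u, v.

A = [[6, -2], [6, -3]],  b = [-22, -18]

(-5, -4)

Forward elimination on [A|b]:
R2 <- R2 - (1)*R1:  [  0  -1   4 ]
Row echelon form:
[ 6  -2  |  -22 ]
[ 0  -1  |    4 ]
Back-substitution:
v = (4) / -1 = -4
u = (-22 - (-2)*(-4)) / 6 = -5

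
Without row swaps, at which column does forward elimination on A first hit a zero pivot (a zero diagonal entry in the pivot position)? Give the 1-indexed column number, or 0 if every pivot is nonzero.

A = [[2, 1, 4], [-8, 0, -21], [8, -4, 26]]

Naive forward elimination:
R2 <- R2 - (-4)*R1:  [  0   4  -5 ]
R3 <- R3 - (4)*R1:  [  0  -8  10 ]
R3 <- R3 - (-2)*R2:  [ 0  0  0 ]
Matrix at this point:
[ 2  1   4 ]
[ 0  4  -5 ]
[ 0  0   0 ]
Pivot entry (3,3) in the last row is zero and there are no rows below to swap with -> zero pivot in column 3 (A is singular).

first zero-pivot column = 3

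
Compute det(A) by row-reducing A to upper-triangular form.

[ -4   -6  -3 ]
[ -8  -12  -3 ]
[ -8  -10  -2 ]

Forward elimination:
R2 <- R2 - (2)*R1:  [ 0  0  3 ]
R3 <- R3 - (2)*R1:  [ 0  2  4 ]
R2 <-> R3   (pivot in column 2 was zero)
[ -4  -6  -3 ]
[  0   2   4 ]
[  0   0   3 ]
Upper-triangular form:
[ -4  -6  -3 ]
[  0   2   4 ]
[  0   0   3 ]
det(A) = (-1)^1 * (-4) * (2) * (3) = 24  (1 row swap -> sign -1)

det(A) = 24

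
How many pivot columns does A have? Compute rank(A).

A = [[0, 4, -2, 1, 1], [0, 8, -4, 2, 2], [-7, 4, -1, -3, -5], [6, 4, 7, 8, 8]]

Row reduction:
R1 <-> R3   (pivot in column 1 was zero)
[ -7  4  -1  -3  -5 ]
[  0  8  -4   2   2 ]
[  0  4  -2   1   1 ]
[  6  4   7   8   8 ]
R4 <- R4 - (-6/7)*R1:  [    0  52/7  43/7  38/7  26/7 ]
R3 <- R3 - (1/2)*R2:  [ 0  0  0  0  0 ]
R4 <- R4 - (13/14)*R2:  [    0     0  69/7  25/7  13/7 ]
R3 <-> R4   (pivot in column 3 was zero)
[ -7  4    -1    -3    -5 ]
[  0  8    -4     2     2 ]
[  0  0  69/7  25/7  13/7 ]
[  0  0     0     0     0 ]
Row echelon form:
[ -7  4    -1    -3    -5 ]
[  0  8    -4     2     2 ]
[  0  0  69/7  25/7  13/7 ]
[  0  0     0     0     0 ]
Nonzero rows / pivot columns: 3

rank(A) = 3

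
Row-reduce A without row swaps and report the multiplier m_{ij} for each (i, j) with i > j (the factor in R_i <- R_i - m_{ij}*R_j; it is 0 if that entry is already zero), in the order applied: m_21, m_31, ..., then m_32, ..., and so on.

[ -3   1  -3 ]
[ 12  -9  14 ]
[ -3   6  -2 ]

Forward elimination:
R2 <- R2 - (-4)*R1:  [  0  -5   2 ]
R3 <- R3 - (1)*R1:  [ 0  5  1 ]
R3 <- R3 - (-1)*R2:  [ 0  0  3 ]
Multipliers (in order of application): m_{21} = -4, m_{31} = 1, m_{32} = -1

multipliers: -4, 1, -1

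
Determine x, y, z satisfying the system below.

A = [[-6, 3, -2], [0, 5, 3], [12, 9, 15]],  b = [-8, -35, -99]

Forward elimination on [A|b]:
R3 <- R3 - (-2)*R1:  [    0    15    11  -115 ]
R3 <- R3 - (3)*R2:  [   0    0    2  -10 ]
Row echelon form:
[ -6  3  -2  |   -8 ]
[  0  5   3  |  -35 ]
[  0  0   2  |  -10 ]
Back-substitution:
z = (-10) / 2 = -5
y = (-35 - (3)*(-5)) / 5 = -4
x = (-8 - (3)*(-4) - (-2)*(-5)) / -6 = 1

(1, -4, -5)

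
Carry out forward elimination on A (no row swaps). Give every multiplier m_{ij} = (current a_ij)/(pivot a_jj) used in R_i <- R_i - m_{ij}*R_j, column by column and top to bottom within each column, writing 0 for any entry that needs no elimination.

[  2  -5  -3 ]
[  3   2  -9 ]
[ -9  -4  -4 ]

Forward elimination:
R2 <- R2 - (3/2)*R1:  [    0  19/2  -9/2 ]
R3 <- R3 - (-9/2)*R1:  [     0  -53/2  -35/2 ]
R3 <- R3 - (-53/19)*R2:  [       0        0  -571/19 ]
Multipliers (in order of application): m_{21} = 3/2, m_{31} = -9/2, m_{32} = -53/19

multipliers: 3/2, -9/2, -53/19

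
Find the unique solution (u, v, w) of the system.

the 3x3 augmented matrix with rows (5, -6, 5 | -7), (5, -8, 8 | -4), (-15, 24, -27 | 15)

Forward elimination on [A|b]:
R2 <- R2 - (1)*R1:  [  0  -2   3   3 ]
R3 <- R3 - (-3)*R1:  [   0    6  -12   -6 ]
R3 <- R3 - (-3)*R2:  [  0   0  -3   3 ]
Row echelon form:
[ 5  -6   5  |  -7 ]
[ 0  -2   3  |   3 ]
[ 0   0  -3  |   3 ]
Back-substitution:
w = (3) / -3 = -1
v = (3 - (3)*(-1)) / -2 = -3
u = (-7 - (-6)*(-3) - (5)*(-1)) / 5 = -4

(-4, -3, -1)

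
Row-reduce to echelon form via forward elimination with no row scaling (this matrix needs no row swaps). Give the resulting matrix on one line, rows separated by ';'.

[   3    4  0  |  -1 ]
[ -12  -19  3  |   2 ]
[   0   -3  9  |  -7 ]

Forward elimination:
R2 <- R2 - (-4)*R1:  [  0  -3   3  -2 ]
R3 <- R3 - (1)*R2:  [  0   0   6  -5 ]
Row echelon form:
[ 3   4  0  |  -1 ]
[ 0  -3  3  |  -2 ]
[ 0   0  6  |  -5 ]

REF = [3 4 0 -1; 0 -3 3 -2; 0 0 6 -5]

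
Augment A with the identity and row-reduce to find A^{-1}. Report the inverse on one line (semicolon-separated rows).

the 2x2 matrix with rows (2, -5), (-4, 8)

inverse = [-2 -5/4; -1 -1/2]

Gauss-Jordan on [A | I]:
R1 <- (1/2)*R1:  [    1  -5/2  |   1/2     0 ]
R2 <- R2 - (-4)*R1:  [  0  -2  |   2   1 ]
R2 <- (1/-2)*R2:  [    0     1  |    -1  -1/2 ]
R1 <- R1 - (-5/2)*R2:  [    1     0  |    -2  -5/4 ]
Right block of [I | A^{-1}] is the inverse:
[ -2  -5/4 ]
[ -1  -1/2 ]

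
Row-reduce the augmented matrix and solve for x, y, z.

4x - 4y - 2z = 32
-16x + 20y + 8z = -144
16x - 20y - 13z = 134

Forward elimination on [A|b]:
R2 <- R2 - (-4)*R1:  [   0    4    0  -16 ]
R3 <- R3 - (4)*R1:  [  0  -4  -5   6 ]
R3 <- R3 - (-1)*R2:  [   0    0   -5  -10 ]
Row echelon form:
[ 4  -4  -2  |   32 ]
[ 0   4   0  |  -16 ]
[ 0   0  -5  |  -10 ]
Back-substitution:
z = (-10) / -5 = 2
y = (-16) / 4 = -4
x = (32 - (-4)*(-4) - (-2)*(2)) / 4 = 5

(5, -4, 2)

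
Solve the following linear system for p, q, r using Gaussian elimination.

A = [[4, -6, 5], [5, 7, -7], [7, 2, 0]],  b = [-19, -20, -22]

(-4, 3, 3)

Forward elimination on [A|b]:
R2 <- R2 - (5/4)*R1:  [     0   29/2  -53/4   15/4 ]
R3 <- R3 - (7/4)*R1:  [     0   25/2  -35/4   45/4 ]
R3 <- R3 - (25/29)*R2:  [      0       0  155/58  465/58 ]
Row echelon form:
[ 4    -6       5  |     -19 ]
[ 0  29/2   -53/4  |    15/4 ]
[ 0     0  155/58  |  465/58 ]
Back-substitution:
r = (465/58) / (155/58) = 3
q = (15/4 - (-53/4)*(3)) / (29/2) = 3
p = (-19 - (-6)*(3) - (5)*(3)) / 4 = -4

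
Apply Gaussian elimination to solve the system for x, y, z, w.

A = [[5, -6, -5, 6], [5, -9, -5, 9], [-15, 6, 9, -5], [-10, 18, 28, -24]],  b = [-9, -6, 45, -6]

(-4, -1, -1, 0)

Forward elimination on [A|b]:
R2 <- R2 - (1)*R1:  [  0  -3   0   3   3 ]
R3 <- R3 - (-3)*R1:  [   0  -12   -6   13   18 ]
R4 <- R4 - (-2)*R1:  [   0    6   18  -12  -24 ]
R3 <- R3 - (4)*R2:  [  0   0  -6   1   6 ]
R4 <- R4 - (-2)*R2:  [   0    0   18   -6  -18 ]
R4 <- R4 - (-3)*R3:  [  0   0   0  -3   0 ]
Row echelon form:
[ 5  -6  -5   6  |  -9 ]
[ 0  -3   0   3  |   3 ]
[ 0   0  -6   1  |   6 ]
[ 0   0   0  -3  |   0 ]
Back-substitution:
w = (0) / -3 = 0
z = (6 - (1)*(0)) / -6 = -1
y = (3 - (3)*(0)) / -3 = -1
x = (-9 - (-6)*(-1) - (-5)*(-1) - (6)*(0)) / 5 = -4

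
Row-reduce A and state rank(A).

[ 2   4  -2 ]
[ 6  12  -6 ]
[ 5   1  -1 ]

rank(A) = 2

Row reduction:
R2 <- R2 - (3)*R1:  [ 0  0  0 ]
R3 <- R3 - (5/2)*R1:  [  0  -9   4 ]
R2 <-> R3   (pivot in column 2 was zero)
[ 2   4  -2 ]
[ 0  -9   4 ]
[ 0   0   0 ]
Row echelon form:
[ 2   4  -2 ]
[ 0  -9   4 ]
[ 0   0   0 ]
Nonzero rows / pivot columns: 2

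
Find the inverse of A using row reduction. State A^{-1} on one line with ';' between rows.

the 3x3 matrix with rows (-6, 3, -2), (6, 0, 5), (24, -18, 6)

Gauss-Jordan on [A | I]:
R1 <- (1/-6)*R1:  [    1  -1/2   1/3  |  -1/6     0     0 ]
R2 <- R2 - (6)*R1:  [ 0  3  3  |  1  1  0 ]
R3 <- R3 - (24)*R1:  [  0  -6  -2  |   4   0   1 ]
R2 <- (1/3)*R2:  [   0    1    1  |  1/3  1/3    0 ]
R1 <- R1 - (-1/2)*R2:  [   1    0  5/6  |    0  1/6    0 ]
R3 <- R3 - (-6)*R2:  [ 0  0  4  |  6  2  1 ]
R3 <- (1/4)*R3:  [   0    0    1  |  3/2  1/2  1/4 ]
R1 <- R1 - (5/6)*R3:  [     1      0      0  |   -5/4   -1/4  -5/24 ]
R2 <- R2 - (1)*R3:  [    0     1     0  |  -7/6  -1/6  -1/4 ]
Right block of [I | A^{-1}] is the inverse:
[ -5/4  -1/4  -5/24 ]
[ -7/6  -1/6   -1/4 ]
[  3/2   1/2    1/4 ]

inverse = [-5/4 -1/4 -5/24; -7/6 -1/6 -1/4; 3/2 1/2 1/4]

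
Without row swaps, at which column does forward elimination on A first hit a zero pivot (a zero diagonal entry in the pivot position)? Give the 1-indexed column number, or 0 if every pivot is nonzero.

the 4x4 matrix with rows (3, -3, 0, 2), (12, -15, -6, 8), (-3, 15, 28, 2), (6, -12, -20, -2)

first zero-pivot column = 0

Naive forward elimination:
R2 <- R2 - (4)*R1:  [  0  -3  -6   0 ]
R3 <- R3 - (-1)*R1:  [  0  12  28   4 ]
R4 <- R4 - (2)*R1:  [   0   -6  -20   -6 ]
R3 <- R3 - (-4)*R2:  [ 0  0  4  4 ]
R4 <- R4 - (2)*R2:  [  0   0  -8  -6 ]
R4 <- R4 - (-2)*R3:  [ 0  0  0  2 ]
All pivots nonzero; naive elimination completes without hitting a zero pivot.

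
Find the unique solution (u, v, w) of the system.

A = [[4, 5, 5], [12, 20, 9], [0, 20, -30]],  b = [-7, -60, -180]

(-3, -3, 4)

Forward elimination on [A|b]:
R2 <- R2 - (3)*R1:  [   0    5   -6  -39 ]
R3 <- R3 - (4)*R2:  [   0    0   -6  -24 ]
Row echelon form:
[ 4  5   5  |   -7 ]
[ 0  5  -6  |  -39 ]
[ 0  0  -6  |  -24 ]
Back-substitution:
w = (-24) / -6 = 4
v = (-39 - (-6)*(4)) / 5 = -3
u = (-7 - (5)*(-3) - (5)*(4)) / 4 = -3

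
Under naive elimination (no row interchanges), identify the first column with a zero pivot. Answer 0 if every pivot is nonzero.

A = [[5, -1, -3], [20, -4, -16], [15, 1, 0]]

Naive forward elimination:
R2 <- R2 - (4)*R1:  [  0   0  -4 ]
R3 <- R3 - (3)*R1:  [ 0  4  9 ]
Matrix at this point:
[ 5  -1  -3 ]
[ 0   0  -4 ]
[ 0   4   9 ]
Pivot entry (2,2) is zero but row 3 has 4 in column 2 -> naive elimination stops; a row interchange (e.g. R2 <-> R3) would be required here.

first zero-pivot column = 2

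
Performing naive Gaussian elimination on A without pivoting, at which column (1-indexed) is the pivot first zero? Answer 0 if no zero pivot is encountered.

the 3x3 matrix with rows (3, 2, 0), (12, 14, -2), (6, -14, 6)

Naive forward elimination:
R2 <- R2 - (4)*R1:  [  0   6  -2 ]
R3 <- R3 - (2)*R1:  [   0  -18    6 ]
R3 <- R3 - (-3)*R2:  [ 0  0  0 ]
Matrix at this point:
[ 3  2   0 ]
[ 0  6  -2 ]
[ 0  0   0 ]
Pivot entry (3,3) in the last row is zero and there are no rows below to swap with -> zero pivot in column 3 (A is singular).

first zero-pivot column = 3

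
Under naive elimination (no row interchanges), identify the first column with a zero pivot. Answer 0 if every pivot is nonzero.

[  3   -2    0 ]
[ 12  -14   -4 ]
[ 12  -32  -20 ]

first zero-pivot column = 0

Naive forward elimination:
R2 <- R2 - (4)*R1:  [  0  -6  -4 ]
R3 <- R3 - (4)*R1:  [   0  -24  -20 ]
R3 <- R3 - (4)*R2:  [  0   0  -4 ]
All pivots nonzero; naive elimination completes without hitting a zero pivot.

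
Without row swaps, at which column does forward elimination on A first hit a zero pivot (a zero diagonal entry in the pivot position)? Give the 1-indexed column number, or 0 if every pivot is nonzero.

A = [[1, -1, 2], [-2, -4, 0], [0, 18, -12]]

first zero-pivot column = 3

Naive forward elimination:
R2 <- R2 - (-2)*R1:  [  0  -6   4 ]
R3 <- R3 - (-3)*R2:  [ 0  0  0 ]
Matrix at this point:
[ 1  -1  2 ]
[ 0  -6  4 ]
[ 0   0  0 ]
Pivot entry (3,3) in the last row is zero and there are no rows below to swap with -> zero pivot in column 3 (A is singular).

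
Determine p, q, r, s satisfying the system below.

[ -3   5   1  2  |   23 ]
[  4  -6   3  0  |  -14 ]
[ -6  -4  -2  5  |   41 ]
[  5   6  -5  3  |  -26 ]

(-5, 0, 2, 3)

Forward elimination on [A|b]:
R2 <- R2 - (-4/3)*R1:  [    0   2/3  13/3   8/3  50/3 ]
R3 <- R3 - (2)*R1:  [   0  -14   -4    1   -5 ]
R4 <- R4 - (-5/3)*R1:  [     0   43/3  -10/3   19/3   37/3 ]
R3 <- R3 - (-21)*R2:  [   0    0   87   57  345 ]
R4 <- R4 - (43/2)*R2:  [      0       0  -193/2     -51    -346 ]
R4 <- R4 - (-193/174)*R3:  [       0        0        0   709/58  2127/58 ]
Row echelon form:
[ -3    5     1       2  |       23 ]
[  0  2/3  13/3     8/3  |     50/3 ]
[  0    0    87      57  |      345 ]
[  0    0     0  709/58  |  2127/58 ]
Back-substitution:
s = (2127/58) / (709/58) = 3
r = (345 - (57)*(3)) / 87 = 2
q = (50/3 - (13/3)*(2) - (8/3)*(3)) / (2/3) = 0
p = (23 - (5)*(0) - (1)*(2) - (2)*(3)) / -3 = -5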